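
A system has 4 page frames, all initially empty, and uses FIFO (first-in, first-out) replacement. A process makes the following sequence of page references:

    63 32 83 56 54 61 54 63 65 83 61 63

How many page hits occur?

63 → miss, frames [63]
32 → miss, frames [63, 32]
83 → miss, frames [63, 32, 83]
56 → miss, frames [63, 32, 83, 56]
54 → miss, evict 63, frames [32, 83, 56, 54]
61 → miss, evict 32, frames [83, 56, 54, 61]
54 → hit
63 → miss, evict 83, frames [56, 54, 61, 63]
65 → miss, evict 56, frames [54, 61, 63, 65]
83 → miss, evict 54, frames [61, 63, 65, 83]
61 → hit
63 → hit
Hits: 3.

3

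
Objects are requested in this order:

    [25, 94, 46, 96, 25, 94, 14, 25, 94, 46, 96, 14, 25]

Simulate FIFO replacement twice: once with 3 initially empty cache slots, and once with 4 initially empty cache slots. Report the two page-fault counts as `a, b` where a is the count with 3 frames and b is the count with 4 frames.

3 frames: F F F F F F F . . F F . F → 10 faults.
4 frames: F F F F . . F F F F F F F → 11 faults.
11 > 10: adding a frame increased faults — Belady's anomaly.

10, 11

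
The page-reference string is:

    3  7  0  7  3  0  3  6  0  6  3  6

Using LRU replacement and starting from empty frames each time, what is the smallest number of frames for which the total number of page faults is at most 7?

f=1: 12 faults
f=2: 8 faults
f=3: 4 faults
f=4: 4 faults
Smallest f with faults ≤ 7 is 3.

3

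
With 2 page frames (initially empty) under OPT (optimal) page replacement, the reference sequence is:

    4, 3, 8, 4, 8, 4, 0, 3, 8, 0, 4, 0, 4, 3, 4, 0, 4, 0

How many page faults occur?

4: fault, frames [4]
3: fault, frames [4, 3]
8: fault, evict 3, frames [4, 8]
4: hit
8: hit
4: hit
0: fault, evict 4, frames [8, 0]
3: fault, evict 0, frames [8, 3]
8: hit
0: fault, evict 8, frames [3, 0]
4: fault, evict 3, frames [0, 4]
0: hit
4: hit
3: fault, evict 0, frames [4, 3]
4: hit
0: fault, evict 3, frames [4, 0]
4: hit
0: hit
Page faults: 9.

9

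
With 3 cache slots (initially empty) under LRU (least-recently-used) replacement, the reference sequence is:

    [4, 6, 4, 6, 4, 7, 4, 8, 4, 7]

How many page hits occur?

4: miss, frames (4)
6: miss, frames (4 6)
4: hit
6: hit
4: hit
7: miss, frames (6 4 7)
4: hit
8: miss, evict 6, frames (7 4 8)
4: hit
7: hit
Hits: 6.

6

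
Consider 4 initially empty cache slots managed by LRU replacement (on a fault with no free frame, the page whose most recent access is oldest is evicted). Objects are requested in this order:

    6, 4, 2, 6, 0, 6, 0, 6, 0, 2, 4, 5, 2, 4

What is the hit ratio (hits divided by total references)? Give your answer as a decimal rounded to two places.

6 -> miss, frames (6)
4 -> miss, frames (6 4)
2 -> miss, frames (6 4 2)
6 -> hit
0 -> miss, frames (4 2 6 0)
6 -> hit
0 -> hit
6 -> hit
0 -> hit
2 -> hit
4 -> hit
5 -> miss, evict 6, frames (0 2 4 5)
2 -> hit
4 -> hit
Hits: 9 of 14 references → 9/14 = 0.6429.

0.64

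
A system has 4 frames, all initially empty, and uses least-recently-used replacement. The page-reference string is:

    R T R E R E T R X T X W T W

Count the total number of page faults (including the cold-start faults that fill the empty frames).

R: miss, frames [R]
T: miss, frames [R, T]
R: hit
E: miss, frames [T, R, E]
R: hit
E: hit
T: hit
R: hit
X: miss, frames [E, T, R, X]
T: hit
X: hit
W: miss, evict E, frames [R, T, X, W]
T: hit
W: hit
Page faults: 5.

5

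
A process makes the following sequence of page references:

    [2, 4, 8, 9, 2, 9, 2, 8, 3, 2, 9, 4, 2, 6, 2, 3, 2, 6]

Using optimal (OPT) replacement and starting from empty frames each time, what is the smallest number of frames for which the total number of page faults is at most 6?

f=1: 18 faults
f=2: 11 faults
f=3: 7 faults
f=4: 6 faults
f=5: 6 faults
f=6: 6 faults
Smallest f with faults ≤ 6 is 4.

4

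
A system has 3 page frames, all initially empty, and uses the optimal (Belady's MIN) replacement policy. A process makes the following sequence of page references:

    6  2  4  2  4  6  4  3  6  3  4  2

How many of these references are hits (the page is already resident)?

7

6 -> miss, frames {6}
2 -> miss, frames {6,2}
4 -> miss, frames {6,2,4}
2 -> hit
4 -> hit
6 -> hit
4 -> hit
3 -> miss, evict 2, frames {6,4,3}
6 -> hit
3 -> hit
4 -> hit
2 -> miss, evict 3, frames {6,4,2}
Hits: 7.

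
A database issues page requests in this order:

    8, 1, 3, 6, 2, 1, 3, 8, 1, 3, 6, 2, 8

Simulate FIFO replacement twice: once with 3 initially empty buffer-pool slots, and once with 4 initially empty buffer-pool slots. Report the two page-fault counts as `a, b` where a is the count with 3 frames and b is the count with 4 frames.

10, 11

3 frames: F F F F F F F F . . F F . → 10 faults.
4 frames: F F F F F . . F F F F F F → 11 faults.
11 > 10: adding a frame increased faults — Belady's anomaly.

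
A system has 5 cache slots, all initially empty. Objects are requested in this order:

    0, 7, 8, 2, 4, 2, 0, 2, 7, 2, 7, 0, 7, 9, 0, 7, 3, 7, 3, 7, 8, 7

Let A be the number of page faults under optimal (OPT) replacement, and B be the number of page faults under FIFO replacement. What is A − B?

Under OPT: F F F F F . . . . . . . . F . . F . . . . . → 7 faults.
Under FIFO: F F F F F . . . . . . . . F F F F . . . F . → 10 faults.
A − B = 7 − 10 = -3.

-3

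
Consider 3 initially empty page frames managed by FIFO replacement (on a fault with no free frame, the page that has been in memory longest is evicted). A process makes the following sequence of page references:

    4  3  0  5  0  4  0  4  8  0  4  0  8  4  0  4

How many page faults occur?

7

4: miss, frames [4]
3: miss, frames [4, 3]
0: miss, frames [4, 3, 0]
5: miss, evict 4, frames [3, 0, 5]
0: hit
4: miss, evict 3, frames [0, 5, 4]
0: hit
4: hit
8: miss, evict 0, frames [5, 4, 8]
0: miss, evict 5, frames [4, 8, 0]
4: hit
0: hit
8: hit
4: hit
0: hit
4: hit
Page faults: 7.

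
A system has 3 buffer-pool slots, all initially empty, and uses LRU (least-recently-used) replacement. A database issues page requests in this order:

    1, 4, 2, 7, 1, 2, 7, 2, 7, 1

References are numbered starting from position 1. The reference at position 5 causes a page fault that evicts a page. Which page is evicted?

4

pos 1: 1: miss, frames {1}
pos 2: 4: miss, frames {1,4}
pos 3: 2: miss, frames {1,4,2}
pos 4: 7: miss, evict 1, frames {4,2,7}
pos 5: 1: miss, evict 4, frames {2,7,1}
At position 5, page 4 is evicted.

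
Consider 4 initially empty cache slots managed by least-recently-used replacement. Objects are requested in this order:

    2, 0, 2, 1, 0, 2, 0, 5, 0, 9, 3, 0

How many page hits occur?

6

2 → miss, frames {2}
0 → miss, frames {2,0}
2 → hit
1 → miss, frames {0,2,1}
0 → hit
2 → hit
0 → hit
5 → miss, frames {1,2,0,5}
0 → hit
9 → miss, evict 1, frames {2,5,0,9}
3 → miss, evict 2, frames {5,0,9,3}
0 → hit
Hits: 6.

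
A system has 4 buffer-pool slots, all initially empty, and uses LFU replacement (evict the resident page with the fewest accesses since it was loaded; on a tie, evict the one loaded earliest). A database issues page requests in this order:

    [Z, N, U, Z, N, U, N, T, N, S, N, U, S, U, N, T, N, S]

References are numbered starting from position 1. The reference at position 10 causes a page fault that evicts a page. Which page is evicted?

pos 1: Z -> fault, frames {Z}
pos 2: N -> fault, frames {Z,N}
pos 3: U -> fault, frames {Z,N,U}
pos 4: Z -> hit
pos 5: N -> hit
pos 6: U -> hit
pos 7: N -> hit
pos 8: T -> fault, frames {Z,N,U,T}
pos 9: N -> hit
pos 10: S -> fault, evict T, frames {Z,N,U,S}
At position 10, page T is evicted.

T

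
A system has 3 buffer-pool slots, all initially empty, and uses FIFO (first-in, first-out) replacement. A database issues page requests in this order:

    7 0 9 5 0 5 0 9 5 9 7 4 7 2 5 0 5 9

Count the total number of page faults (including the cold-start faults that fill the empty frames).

7: miss, frames {7}
0: miss, frames {7,0}
9: miss, frames {7,0,9}
5: miss, evict 7, frames {0,9,5}
0: hit
5: hit
0: hit
9: hit
5: hit
9: hit
7: miss, evict 0, frames {9,5,7}
4: miss, evict 9, frames {5,7,4}
7: hit
2: miss, evict 5, frames {7,4,2}
5: miss, evict 7, frames {4,2,5}
0: miss, evict 4, frames {2,5,0}
5: hit
9: miss, evict 2, frames {5,0,9}
Page faults: 10.

10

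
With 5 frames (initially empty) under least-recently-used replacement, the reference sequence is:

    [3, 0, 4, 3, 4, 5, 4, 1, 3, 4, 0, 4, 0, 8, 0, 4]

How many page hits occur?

3 → fault, frames {3}
0 → fault, frames {3,0}
4 → fault, frames {3,0,4}
3 → hit
4 → hit
5 → fault, frames {0,3,4,5}
4 → hit
1 → fault, frames {0,3,5,4,1}
3 → hit
4 → hit
0 → hit
4 → hit
0 → hit
8 → fault, evict 5, frames {1,3,4,0,8}
0 → hit
4 → hit
Hits: 10.

10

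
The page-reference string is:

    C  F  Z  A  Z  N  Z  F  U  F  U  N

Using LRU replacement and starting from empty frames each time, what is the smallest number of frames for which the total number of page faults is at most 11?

2

f=1: 12 faults
f=2: 8 faults
f=3: 8 faults
f=4: 6 faults
f=5: 6 faults
f=6: 6 faults
Smallest f with faults ≤ 11 is 2.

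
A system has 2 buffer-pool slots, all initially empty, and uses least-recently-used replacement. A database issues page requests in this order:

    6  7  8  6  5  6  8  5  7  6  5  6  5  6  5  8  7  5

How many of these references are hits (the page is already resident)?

6 -> fault, frames [6]
7 -> fault, frames [6, 7]
8 -> fault, evict 6, frames [7, 8]
6 -> fault, evict 7, frames [8, 6]
5 -> fault, evict 8, frames [6, 5]
6 -> hit
8 -> fault, evict 5, frames [6, 8]
5 -> fault, evict 6, frames [8, 5]
7 -> fault, evict 8, frames [5, 7]
6 -> fault, evict 5, frames [7, 6]
5 -> fault, evict 7, frames [6, 5]
6 -> hit
5 -> hit
6 -> hit
5 -> hit
8 -> fault, evict 6, frames [5, 8]
7 -> fault, evict 5, frames [8, 7]
5 -> fault, evict 8, frames [7, 5]
Hits: 5.

5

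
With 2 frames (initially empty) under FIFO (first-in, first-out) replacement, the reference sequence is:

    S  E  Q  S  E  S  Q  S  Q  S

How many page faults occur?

S → fault, frames {S}
E → fault, frames {S,E}
Q → fault, evict S, frames {E,Q}
S → fault, evict E, frames {Q,S}
E → fault, evict Q, frames {S,E}
S → hit
Q → fault, evict S, frames {E,Q}
S → fault, evict E, frames {Q,S}
Q → hit
S → hit
Page faults: 7.

7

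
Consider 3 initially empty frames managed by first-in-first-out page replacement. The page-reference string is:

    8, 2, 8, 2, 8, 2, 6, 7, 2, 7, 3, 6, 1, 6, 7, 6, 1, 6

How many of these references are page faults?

8 -> fault, frames {8}
2 -> fault, frames {8,2}
8 -> hit
2 -> hit
8 -> hit
2 -> hit
6 -> fault, frames {8,2,6}
7 -> fault, evict 8, frames {2,6,7}
2 -> hit
7 -> hit
3 -> fault, evict 2, frames {6,7,3}
6 -> hit
1 -> fault, evict 6, frames {7,3,1}
6 -> fault, evict 7, frames {3,1,6}
7 -> fault, evict 3, frames {1,6,7}
6 -> hit
1 -> hit
6 -> hit
Page faults: 8.

8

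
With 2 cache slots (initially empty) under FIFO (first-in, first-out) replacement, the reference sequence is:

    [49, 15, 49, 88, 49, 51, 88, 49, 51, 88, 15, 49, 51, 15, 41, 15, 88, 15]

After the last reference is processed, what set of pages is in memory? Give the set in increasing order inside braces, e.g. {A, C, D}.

{15, 88}

49 -> fault, frames {49}
15 -> fault, frames {49,15}
49 -> hit
88 -> fault, evict 49, frames {15,88}
49 -> fault, evict 15, frames {88,49}
51 -> fault, evict 88, frames {49,51}
88 -> fault, evict 49, frames {51,88}
49 -> fault, evict 51, frames {88,49}
51 -> fault, evict 88, frames {49,51}
88 -> fault, evict 49, frames {51,88}
15 -> fault, evict 51, frames {88,15}
49 -> fault, evict 88, frames {15,49}
51 -> fault, evict 15, frames {49,51}
15 -> fault, evict 49, frames {51,15}
41 -> fault, evict 51, frames {15,41}
15 -> hit
88 -> fault, evict 15, frames {41,88}
15 -> fault, evict 41, frames {88,15}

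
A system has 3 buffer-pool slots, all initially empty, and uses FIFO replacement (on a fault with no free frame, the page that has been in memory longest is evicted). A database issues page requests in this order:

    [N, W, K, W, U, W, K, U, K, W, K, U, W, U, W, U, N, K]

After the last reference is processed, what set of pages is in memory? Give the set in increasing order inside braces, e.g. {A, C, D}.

N -> miss, frames (N)
W -> miss, frames (N W)
K -> miss, frames (N W K)
W -> hit
U -> miss, evict N, frames (W K U)
W -> hit
K -> hit
U -> hit
K -> hit
W -> hit
K -> hit
U -> hit
W -> hit
U -> hit
W -> hit
U -> hit
N -> miss, evict W, frames (K U N)
K -> hit

{K, N, U}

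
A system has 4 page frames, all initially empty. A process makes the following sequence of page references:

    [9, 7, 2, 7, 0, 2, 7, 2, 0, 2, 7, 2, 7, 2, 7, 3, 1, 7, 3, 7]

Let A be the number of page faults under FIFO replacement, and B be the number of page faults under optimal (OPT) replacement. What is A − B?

1

Under FIFO: F F F . F . . . . . . . . . . F F F . . → 7 faults.
Under OPT: F F F . F . . . . . . . . . . F F . . . → 6 faults.
A − B = 7 − 6 = 1.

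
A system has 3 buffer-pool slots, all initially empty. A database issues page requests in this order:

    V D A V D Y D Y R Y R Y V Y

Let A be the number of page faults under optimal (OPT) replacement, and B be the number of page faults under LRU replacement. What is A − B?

-1

Under OPT: F F F . . F . . F . . . . . → 5 faults.
Under LRU: F F F . . F . . F . . . F . → 6 faults.
A − B = 5 − 6 = -1.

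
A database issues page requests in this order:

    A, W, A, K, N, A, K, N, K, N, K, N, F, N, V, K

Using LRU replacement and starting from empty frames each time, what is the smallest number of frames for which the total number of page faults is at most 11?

2

f=1: 16 faults
f=2: 10 faults
f=3: 7 faults
f=4: 6 faults
f=5: 6 faults
f=6: 6 faults
Smallest f with faults ≤ 11 is 2.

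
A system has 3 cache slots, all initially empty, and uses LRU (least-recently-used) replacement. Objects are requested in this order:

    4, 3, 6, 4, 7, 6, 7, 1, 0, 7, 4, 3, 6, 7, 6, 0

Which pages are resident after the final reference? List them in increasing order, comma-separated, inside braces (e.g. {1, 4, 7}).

4 → miss, frames {4}
3 → miss, frames {4,3}
6 → miss, frames {4,3,6}
4 → hit
7 → miss, evict 3, frames {6,4,7}
6 → hit
7 → hit
1 → miss, evict 4, frames {6,7,1}
0 → miss, evict 6, frames {7,1,0}
7 → hit
4 → miss, evict 1, frames {0,7,4}
3 → miss, evict 0, frames {7,4,3}
6 → miss, evict 7, frames {4,3,6}
7 → miss, evict 4, frames {3,6,7}
6 → hit
0 → miss, evict 3, frames {7,6,0}

{0, 6, 7}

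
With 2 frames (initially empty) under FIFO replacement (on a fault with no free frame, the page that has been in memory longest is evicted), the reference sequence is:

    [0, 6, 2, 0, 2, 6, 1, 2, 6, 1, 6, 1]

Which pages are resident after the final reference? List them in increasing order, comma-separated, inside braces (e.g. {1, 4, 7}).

{1, 6}

0: miss, frames {0}
6: miss, frames {0,6}
2: miss, evict 0, frames {6,2}
0: miss, evict 6, frames {2,0}
2: hit
6: miss, evict 2, frames {0,6}
1: miss, evict 0, frames {6,1}
2: miss, evict 6, frames {1,2}
6: miss, evict 1, frames {2,6}
1: miss, evict 2, frames {6,1}
6: hit
1: hit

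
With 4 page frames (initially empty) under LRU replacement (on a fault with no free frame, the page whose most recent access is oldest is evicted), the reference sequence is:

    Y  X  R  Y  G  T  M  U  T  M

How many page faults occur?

Y: miss, frames (Y)
X: miss, frames (Y X)
R: miss, frames (Y X R)
Y: hit
G: miss, frames (X R Y G)
T: miss, evict X, frames (R Y G T)
M: miss, evict R, frames (Y G T M)
U: miss, evict Y, frames (G T M U)
T: hit
M: hit
Page faults: 7.

7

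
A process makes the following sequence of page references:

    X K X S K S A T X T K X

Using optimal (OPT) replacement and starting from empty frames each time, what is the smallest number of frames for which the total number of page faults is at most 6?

3

f=1: 12 faults
f=2: 7 faults
f=3: 5 faults
f=4: 5 faults
f=5: 5 faults
Smallest f with faults ≤ 6 is 3.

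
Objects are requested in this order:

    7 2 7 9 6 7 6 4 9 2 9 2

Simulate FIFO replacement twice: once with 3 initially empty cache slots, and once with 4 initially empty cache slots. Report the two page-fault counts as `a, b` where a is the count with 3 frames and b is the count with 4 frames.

8, 5

3 frames: F F . F F F . F F F . . → 8 faults.
4 frames: F F . F F . . F . . . . → 5 faults.
5 < 8: adding a frame reduced faults, as is typical.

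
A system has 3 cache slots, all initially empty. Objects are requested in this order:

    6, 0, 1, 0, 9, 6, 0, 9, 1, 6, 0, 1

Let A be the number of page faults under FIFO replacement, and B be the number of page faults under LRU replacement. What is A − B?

-1

Under FIFO: F F F . F F F . F . . . → 7 faults.
Under LRU: F F F . F F . . F F F . → 8 faults.
A − B = 7 − 8 = -1.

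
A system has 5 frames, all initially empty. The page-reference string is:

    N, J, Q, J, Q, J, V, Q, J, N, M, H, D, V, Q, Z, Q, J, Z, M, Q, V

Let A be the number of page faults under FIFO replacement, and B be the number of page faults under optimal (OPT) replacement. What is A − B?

4

Under FIFO: F F F . . . F . . . F F F . . F F F . F . F → 12 faults.
Under OPT: F F F . . . F . . . F F F . . F . . . . . . → 8 faults.
A − B = 12 − 8 = 4.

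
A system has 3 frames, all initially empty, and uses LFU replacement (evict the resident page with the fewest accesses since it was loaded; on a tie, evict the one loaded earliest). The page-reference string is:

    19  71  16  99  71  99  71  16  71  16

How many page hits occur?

6

19 → miss, frames [19]
71 → miss, frames [19, 71]
16 → miss, frames [19, 71, 16]
99 → miss, evict 19, frames [71, 16, 99]
71 → hit
99 → hit
71 → hit
16 → hit
71 → hit
16 → hit
Hits: 6.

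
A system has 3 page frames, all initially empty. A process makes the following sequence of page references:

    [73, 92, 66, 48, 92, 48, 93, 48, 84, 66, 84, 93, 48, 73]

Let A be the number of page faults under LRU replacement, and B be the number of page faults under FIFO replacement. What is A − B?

1

Under LRU: F F F F . . F . F F . F F F → 10 faults.
Under FIFO: F F F F . . F . F F . . F F → 9 faults.
A − B = 10 − 9 = 1.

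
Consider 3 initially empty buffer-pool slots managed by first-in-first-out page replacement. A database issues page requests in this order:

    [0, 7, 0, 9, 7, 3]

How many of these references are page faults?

0: miss, frames (0)
7: miss, frames (0 7)
0: hit
9: miss, frames (0 7 9)
7: hit
3: miss, evict 0, frames (7 9 3)
Page faults: 4.

4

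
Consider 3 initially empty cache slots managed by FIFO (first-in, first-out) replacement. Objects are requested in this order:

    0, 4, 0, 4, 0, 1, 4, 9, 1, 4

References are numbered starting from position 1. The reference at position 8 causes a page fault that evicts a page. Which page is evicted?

pos 1: 0 → miss, frames {0}
pos 2: 4 → miss, frames {0,4}
pos 3: 0 → hit
pos 4: 4 → hit
pos 5: 0 → hit
pos 6: 1 → miss, frames {0,4,1}
pos 7: 4 → hit
pos 8: 9 → miss, evict 0, frames {4,1,9}
At position 8, page 0 is evicted.

0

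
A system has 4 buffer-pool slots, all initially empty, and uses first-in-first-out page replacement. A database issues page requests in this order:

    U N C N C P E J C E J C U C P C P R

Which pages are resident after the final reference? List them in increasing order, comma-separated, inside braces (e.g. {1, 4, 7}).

U -> miss, frames [U]
N -> miss, frames [U, N]
C -> miss, frames [U, N, C]
N -> hit
C -> hit
P -> miss, frames [U, N, C, P]
E -> miss, evict U, frames [N, C, P, E]
J -> miss, evict N, frames [C, P, E, J]
C -> hit
E -> hit
J -> hit
C -> hit
U -> miss, evict C, frames [P, E, J, U]
C -> miss, evict P, frames [E, J, U, C]
P -> miss, evict E, frames [J, U, C, P]
C -> hit
P -> hit
R -> miss, evict J, frames [U, C, P, R]

{C, P, R, U}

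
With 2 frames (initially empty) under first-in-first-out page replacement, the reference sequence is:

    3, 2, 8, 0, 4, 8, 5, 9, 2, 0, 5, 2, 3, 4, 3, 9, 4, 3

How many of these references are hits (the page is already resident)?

2

3 → miss, frames {3}
2 → miss, frames {3,2}
8 → miss, evict 3, frames {2,8}
0 → miss, evict 2, frames {8,0}
4 → miss, evict 8, frames {0,4}
8 → miss, evict 0, frames {4,8}
5 → miss, evict 4, frames {8,5}
9 → miss, evict 8, frames {5,9}
2 → miss, evict 5, frames {9,2}
0 → miss, evict 9, frames {2,0}
5 → miss, evict 2, frames {0,5}
2 → miss, evict 0, frames {5,2}
3 → miss, evict 5, frames {2,3}
4 → miss, evict 2, frames {3,4}
3 → hit
9 → miss, evict 3, frames {4,9}
4 → hit
3 → miss, evict 4, frames {9,3}
Hits: 2.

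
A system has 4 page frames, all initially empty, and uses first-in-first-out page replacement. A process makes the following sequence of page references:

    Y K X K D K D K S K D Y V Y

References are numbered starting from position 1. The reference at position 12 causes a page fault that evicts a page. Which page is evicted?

K

pos 1: Y → miss, frames {Y}
pos 2: K → miss, frames {Y,K}
pos 3: X → miss, frames {Y,K,X}
pos 4: K → hit
pos 5: D → miss, frames {Y,K,X,D}
pos 6: K → hit
pos 7: D → hit
pos 8: K → hit
pos 9: S → miss, evict Y, frames {K,X,D,S}
pos 10: K → hit
pos 11: D → hit
pos 12: Y → miss, evict K, frames {X,D,S,Y}
At position 12, page K is evicted.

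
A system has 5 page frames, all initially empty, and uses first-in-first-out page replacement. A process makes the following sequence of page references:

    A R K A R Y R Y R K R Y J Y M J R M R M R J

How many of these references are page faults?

6

A: miss, frames (A)
R: miss, frames (A R)
K: miss, frames (A R K)
A: hit
R: hit
Y: miss, frames (A R K Y)
R: hit
Y: hit
R: hit
K: hit
R: hit
Y: hit
J: miss, frames (A R K Y J)
Y: hit
M: miss, evict A, frames (R K Y J M)
J: hit
R: hit
M: hit
R: hit
M: hit
R: hit
J: hit
Page faults: 6.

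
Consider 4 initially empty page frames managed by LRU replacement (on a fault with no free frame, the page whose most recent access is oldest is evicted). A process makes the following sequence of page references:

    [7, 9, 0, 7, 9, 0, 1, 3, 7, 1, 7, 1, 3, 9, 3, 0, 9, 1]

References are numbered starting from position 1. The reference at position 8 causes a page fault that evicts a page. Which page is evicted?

7

pos 1: 7 -> fault, frames [7]
pos 2: 9 -> fault, frames [7, 9]
pos 3: 0 -> fault, frames [7, 9, 0]
pos 4: 7 -> hit
pos 5: 9 -> hit
pos 6: 0 -> hit
pos 7: 1 -> fault, frames [7, 9, 0, 1]
pos 8: 3 -> fault, evict 7, frames [9, 0, 1, 3]
At position 8, page 7 is evicted.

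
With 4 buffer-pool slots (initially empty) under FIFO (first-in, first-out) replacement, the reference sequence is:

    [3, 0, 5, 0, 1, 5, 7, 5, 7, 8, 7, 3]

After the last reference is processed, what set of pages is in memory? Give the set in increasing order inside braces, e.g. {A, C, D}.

{1, 3, 7, 8}

3: fault, frames {3}
0: fault, frames {3,0}
5: fault, frames {3,0,5}
0: hit
1: fault, frames {3,0,5,1}
5: hit
7: fault, evict 3, frames {0,5,1,7}
5: hit
7: hit
8: fault, evict 0, frames {5,1,7,8}
7: hit
3: fault, evict 5, frames {1,7,8,3}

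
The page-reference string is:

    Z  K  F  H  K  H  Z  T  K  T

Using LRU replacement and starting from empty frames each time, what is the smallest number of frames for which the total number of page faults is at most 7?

3

f=1: 10 faults
f=2: 8 faults
f=3: 7 faults
f=4: 5 faults
f=5: 5 faults
Smallest f with faults ≤ 7 is 3.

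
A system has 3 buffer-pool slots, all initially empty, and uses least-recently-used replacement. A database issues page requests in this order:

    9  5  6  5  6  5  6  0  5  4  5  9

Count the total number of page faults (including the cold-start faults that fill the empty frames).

9: fault, frames {9}
5: fault, frames {9,5}
6: fault, frames {9,5,6}
5: hit
6: hit
5: hit
6: hit
0: fault, evict 9, frames {5,6,0}
5: hit
4: fault, evict 6, frames {0,5,4}
5: hit
9: fault, evict 0, frames {4,5,9}
Page faults: 6.

6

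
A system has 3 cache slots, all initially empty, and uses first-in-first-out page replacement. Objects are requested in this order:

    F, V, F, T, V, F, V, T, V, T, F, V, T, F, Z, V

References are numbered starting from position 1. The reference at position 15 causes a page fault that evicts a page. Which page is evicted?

pos 1: F -> miss, frames (F)
pos 2: V -> miss, frames (F V)
pos 3: F -> hit
pos 4: T -> miss, frames (F V T)
pos 5: V -> hit
pos 6: F -> hit
pos 7: V -> hit
pos 8: T -> hit
pos 9: V -> hit
pos 10: T -> hit
pos 11: F -> hit
pos 12: V -> hit
pos 13: T -> hit
pos 14: F -> hit
pos 15: Z -> miss, evict F, frames (V T Z)
At position 15, page F is evicted.

F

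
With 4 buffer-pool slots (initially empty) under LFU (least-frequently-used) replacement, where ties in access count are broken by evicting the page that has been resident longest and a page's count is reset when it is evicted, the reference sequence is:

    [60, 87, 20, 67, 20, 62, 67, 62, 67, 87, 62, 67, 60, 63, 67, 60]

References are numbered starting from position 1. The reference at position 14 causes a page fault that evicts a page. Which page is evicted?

60

pos 1: 60 → miss, frames [60]
pos 2: 87 → miss, frames [60, 87]
pos 3: 20 → miss, frames [60, 87, 20]
pos 4: 67 → miss, frames [60, 87, 20, 67]
pos 5: 20 → hit
pos 6: 62 → miss, evict 60, frames [87, 20, 67, 62]
pos 7: 67 → hit
pos 8: 62 → hit
pos 9: 67 → hit
pos 10: 87 → hit
pos 11: 62 → hit
pos 12: 67 → hit
pos 13: 60 → miss, evict 87, frames [20, 67, 62, 60]
pos 14: 63 → miss, evict 60, frames [20, 67, 62, 63]
At position 14, page 60 is evicted.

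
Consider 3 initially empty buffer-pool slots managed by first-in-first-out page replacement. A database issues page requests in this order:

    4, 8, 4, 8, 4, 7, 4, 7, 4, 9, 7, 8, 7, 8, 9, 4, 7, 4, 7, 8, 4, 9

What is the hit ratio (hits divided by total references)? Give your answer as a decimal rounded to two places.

4: miss, frames (4)
8: miss, frames (4 8)
4: hit
8: hit
4: hit
7: miss, frames (4 8 7)
4: hit
7: hit
4: hit
9: miss, evict 4, frames (8 7 9)
7: hit
8: hit
7: hit
8: hit
9: hit
4: miss, evict 8, frames (7 9 4)
7: hit
4: hit
7: hit
8: miss, evict 7, frames (9 4 8)
4: hit
9: hit
Hits: 16 of 22 references → 16/22 = 0.7273.

0.73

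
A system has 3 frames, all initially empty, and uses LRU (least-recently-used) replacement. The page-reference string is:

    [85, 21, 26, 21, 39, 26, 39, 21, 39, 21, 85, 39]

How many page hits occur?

85 → fault, frames {85}
21 → fault, frames {85,21}
26 → fault, frames {85,21,26}
21 → hit
39 → fault, evict 85, frames {26,21,39}
26 → hit
39 → hit
21 → hit
39 → hit
21 → hit
85 → fault, evict 26, frames {39,21,85}
39 → hit
Hits: 7.

7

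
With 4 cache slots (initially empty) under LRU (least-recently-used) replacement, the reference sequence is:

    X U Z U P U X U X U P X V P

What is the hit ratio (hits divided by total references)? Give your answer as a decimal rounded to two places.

0.64

X → fault, frames {X}
U → fault, frames {X,U}
Z → fault, frames {X,U,Z}
U → hit
P → fault, frames {X,Z,U,P}
U → hit
X → hit
U → hit
X → hit
U → hit
P → hit
X → hit
V → fault, evict Z, frames {U,P,X,V}
P → hit
Hits: 9 of 14 references → 9/14 = 0.6429.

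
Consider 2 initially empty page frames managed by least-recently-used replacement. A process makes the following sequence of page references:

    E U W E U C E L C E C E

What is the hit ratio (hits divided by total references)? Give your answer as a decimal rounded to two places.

E: miss, frames (E)
U: miss, frames (E U)
W: miss, evict E, frames (U W)
E: miss, evict U, frames (W E)
U: miss, evict W, frames (E U)
C: miss, evict E, frames (U C)
E: miss, evict U, frames (C E)
L: miss, evict C, frames (E L)
C: miss, evict E, frames (L C)
E: miss, evict L, frames (C E)
C: hit
E: hit
Hits: 2 of 12 references → 2/12 = 0.1667.

0.17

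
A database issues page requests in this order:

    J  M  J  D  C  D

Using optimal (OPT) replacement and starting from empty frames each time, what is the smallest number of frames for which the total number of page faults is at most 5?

2

f=1: 6 faults
f=2: 4 faults
f=3: 4 faults
f=4: 4 faults
Smallest f with faults ≤ 5 is 2.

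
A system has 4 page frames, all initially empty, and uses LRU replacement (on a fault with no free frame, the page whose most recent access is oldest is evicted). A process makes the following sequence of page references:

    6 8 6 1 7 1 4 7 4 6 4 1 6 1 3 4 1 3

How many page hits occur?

6 → fault, frames {6}
8 → fault, frames {6,8}
6 → hit
1 → fault, frames {8,6,1}
7 → fault, frames {8,6,1,7}
1 → hit
4 → fault, evict 8, frames {6,7,1,4}
7 → hit
4 → hit
6 → hit
4 → hit
1 → hit
6 → hit
1 → hit
3 → fault, evict 7, frames {4,6,1,3}
4 → hit
1 → hit
3 → hit
Hits: 12.

12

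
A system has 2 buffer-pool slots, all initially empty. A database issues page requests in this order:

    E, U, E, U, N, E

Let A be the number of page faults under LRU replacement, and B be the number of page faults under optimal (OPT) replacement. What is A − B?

1

Under LRU: F F . . F F → 4 faults.
Under OPT: F F . . F . → 3 faults.
A − B = 4 − 3 = 1.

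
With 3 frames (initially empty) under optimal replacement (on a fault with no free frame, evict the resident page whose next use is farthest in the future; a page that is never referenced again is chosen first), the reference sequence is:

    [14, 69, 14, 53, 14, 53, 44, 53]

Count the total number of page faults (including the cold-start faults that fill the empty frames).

4

14 -> miss, frames (14)
69 -> miss, frames (14 69)
14 -> hit
53 -> miss, frames (14 69 53)
14 -> hit
53 -> hit
44 -> miss, evict 69, frames (14 53 44)
53 -> hit
Page faults: 4.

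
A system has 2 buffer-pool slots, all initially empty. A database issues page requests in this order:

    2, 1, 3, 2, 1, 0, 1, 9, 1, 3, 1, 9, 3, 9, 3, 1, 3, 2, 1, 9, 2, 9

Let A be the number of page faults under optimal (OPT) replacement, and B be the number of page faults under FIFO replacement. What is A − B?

Under OPT: F F F . F F . F . F . F . . . F . F . F . . → 11 faults.
Under FIFO: F F F F F F . F F F . F . . . F F F F F F . → 16 faults.
A − B = 11 − 16 = -5.

-5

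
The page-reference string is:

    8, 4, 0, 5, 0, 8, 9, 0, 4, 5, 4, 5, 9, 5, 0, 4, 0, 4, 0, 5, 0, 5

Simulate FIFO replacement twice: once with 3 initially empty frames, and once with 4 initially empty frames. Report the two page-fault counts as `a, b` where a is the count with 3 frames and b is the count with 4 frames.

13, 5

3 frames: F F F F . F F F F F . . F . F F . . . F . . → 13 faults.
4 frames: F F F F . . F . . . . . . . . . . . . . . . → 5 faults.
5 < 13: adding a frame reduced faults, as is typical.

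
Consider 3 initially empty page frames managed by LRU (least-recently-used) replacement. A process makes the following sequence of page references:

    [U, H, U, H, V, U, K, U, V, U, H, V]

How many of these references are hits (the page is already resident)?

U: fault, frames {U}
H: fault, frames {U,H}
U: hit
H: hit
V: fault, frames {U,H,V}
U: hit
K: fault, evict H, frames {V,U,K}
U: hit
V: hit
U: hit
H: fault, evict K, frames {V,U,H}
V: hit
Hits: 7.

7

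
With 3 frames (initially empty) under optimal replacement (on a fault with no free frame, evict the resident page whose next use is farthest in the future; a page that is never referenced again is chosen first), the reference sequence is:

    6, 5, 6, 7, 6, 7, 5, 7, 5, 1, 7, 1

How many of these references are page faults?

4

6 → miss, frames {6}
5 → miss, frames {6,5}
6 → hit
7 → miss, frames {6,5,7}
6 → hit
7 → hit
5 → hit
7 → hit
5 → hit
1 → miss, evict 5, frames {6,7,1}
7 → hit
1 → hit
Page faults: 4.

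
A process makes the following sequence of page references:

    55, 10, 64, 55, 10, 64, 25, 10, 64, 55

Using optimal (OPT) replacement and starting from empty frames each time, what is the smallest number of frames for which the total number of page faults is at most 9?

2

f=1: 10 faults
f=2: 7 faults
f=3: 5 faults
f=4: 4 faults
Smallest f with faults ≤ 9 is 2.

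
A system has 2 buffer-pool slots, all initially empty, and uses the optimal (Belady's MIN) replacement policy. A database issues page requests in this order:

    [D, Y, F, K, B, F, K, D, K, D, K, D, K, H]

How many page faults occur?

8

D: miss, frames [D]
Y: miss, frames [D, Y]
F: miss, evict Y, frames [D, F]
K: miss, evict D, frames [F, K]
B: miss, evict K, frames [F, B]
F: hit
K: miss, evict B, frames [F, K]
D: miss, evict F, frames [K, D]
K: hit
D: hit
K: hit
D: hit
K: hit
H: miss, evict D, frames [K, H]
Page faults: 8.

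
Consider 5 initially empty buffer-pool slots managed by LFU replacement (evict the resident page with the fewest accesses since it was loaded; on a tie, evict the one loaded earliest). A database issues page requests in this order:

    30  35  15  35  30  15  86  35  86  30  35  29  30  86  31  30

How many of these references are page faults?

6

30 -> miss, frames [30]
35 -> miss, frames [30, 35]
15 -> miss, frames [30, 35, 15]
35 -> hit
30 -> hit
15 -> hit
86 -> miss, frames [30, 35, 15, 86]
35 -> hit
86 -> hit
30 -> hit
35 -> hit
29 -> miss, frames [30, 35, 15, 86, 29]
30 -> hit
86 -> hit
31 -> miss, evict 29, frames [30, 35, 15, 86, 31]
30 -> hit
Page faults: 6.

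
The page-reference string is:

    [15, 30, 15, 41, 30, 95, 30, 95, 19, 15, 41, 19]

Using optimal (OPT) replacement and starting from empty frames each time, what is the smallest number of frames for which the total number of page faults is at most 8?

f=1: 12 faults
f=2: 7 faults
f=3: 6 faults
f=4: 5 faults
f=5: 5 faults
Smallest f with faults ≤ 8 is 2.

2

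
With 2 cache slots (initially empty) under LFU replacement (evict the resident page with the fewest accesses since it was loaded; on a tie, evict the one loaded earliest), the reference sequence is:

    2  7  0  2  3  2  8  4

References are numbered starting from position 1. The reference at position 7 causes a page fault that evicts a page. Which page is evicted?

3

pos 1: 2 -> miss, frames [2]
pos 2: 7 -> miss, frames [2, 7]
pos 3: 0 -> miss, evict 2, frames [7, 0]
pos 4: 2 -> miss, evict 7, frames [0, 2]
pos 5: 3 -> miss, evict 0, frames [2, 3]
pos 6: 2 -> hit
pos 7: 8 -> miss, evict 3, frames [2, 8]
At position 7, page 3 is evicted.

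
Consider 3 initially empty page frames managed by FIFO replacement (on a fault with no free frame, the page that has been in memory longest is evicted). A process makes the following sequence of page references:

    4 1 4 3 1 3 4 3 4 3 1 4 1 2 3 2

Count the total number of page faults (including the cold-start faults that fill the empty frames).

4

4 -> miss, frames [4]
1 -> miss, frames [4, 1]
4 -> hit
3 -> miss, frames [4, 1, 3]
1 -> hit
3 -> hit
4 -> hit
3 -> hit
4 -> hit
3 -> hit
1 -> hit
4 -> hit
1 -> hit
2 -> miss, evict 4, frames [1, 3, 2]
3 -> hit
2 -> hit
Page faults: 4.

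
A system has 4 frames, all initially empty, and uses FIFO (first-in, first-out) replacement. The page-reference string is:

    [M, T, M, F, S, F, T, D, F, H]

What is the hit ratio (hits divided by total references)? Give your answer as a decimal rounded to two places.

M -> fault, frames [M]
T -> fault, frames [M, T]
M -> hit
F -> fault, frames [M, T, F]
S -> fault, frames [M, T, F, S]
F -> hit
T -> hit
D -> fault, evict M, frames [T, F, S, D]
F -> hit
H -> fault, evict T, frames [F, S, D, H]
Hits: 4 of 10 references → 4/10 = 0.4000.

0.40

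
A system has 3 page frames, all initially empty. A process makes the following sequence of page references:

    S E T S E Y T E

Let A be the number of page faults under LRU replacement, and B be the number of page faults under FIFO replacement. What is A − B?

1

Under LRU: F F F . . F F . → 5 faults.
Under FIFO: F F F . . F . . → 4 faults.
A − B = 5 − 4 = 1.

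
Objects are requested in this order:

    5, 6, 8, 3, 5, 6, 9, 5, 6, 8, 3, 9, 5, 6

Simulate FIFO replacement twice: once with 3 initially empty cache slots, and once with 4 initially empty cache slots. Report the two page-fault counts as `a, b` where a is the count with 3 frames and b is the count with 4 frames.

3 frames: F F F F F F F . . F F . F F → 11 faults.
4 frames: F F F F . . F F F F F F F F → 12 faults.
12 > 11: adding a frame increased faults — Belady's anomaly.

11, 12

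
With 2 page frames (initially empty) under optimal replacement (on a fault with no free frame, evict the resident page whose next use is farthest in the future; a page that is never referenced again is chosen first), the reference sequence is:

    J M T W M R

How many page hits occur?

J -> miss, frames {J}
M -> miss, frames {J,M}
T -> miss, evict J, frames {M,T}
W -> miss, evict T, frames {M,W}
M -> hit
R -> miss, evict W, frames {M,R}
Hits: 1.

1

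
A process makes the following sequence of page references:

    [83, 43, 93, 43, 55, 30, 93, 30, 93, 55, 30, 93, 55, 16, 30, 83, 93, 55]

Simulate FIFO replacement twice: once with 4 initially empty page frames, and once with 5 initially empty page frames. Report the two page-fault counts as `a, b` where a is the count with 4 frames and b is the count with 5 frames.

9, 7

4 frames: F F F . F F . . . . . . . F . F F F → 9 faults.
5 frames: F F F . F F . . . . . . . F . F . . → 7 faults.
7 < 9: adding a frame reduced faults, as is typical.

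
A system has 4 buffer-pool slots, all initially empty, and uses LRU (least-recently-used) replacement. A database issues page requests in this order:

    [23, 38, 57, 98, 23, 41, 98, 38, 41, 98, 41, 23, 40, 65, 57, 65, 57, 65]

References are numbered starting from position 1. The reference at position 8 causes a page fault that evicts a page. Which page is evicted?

57

pos 1: 23 → miss, frames (23)
pos 2: 38 → miss, frames (23 38)
pos 3: 57 → miss, frames (23 38 57)
pos 4: 98 → miss, frames (23 38 57 98)
pos 5: 23 → hit
pos 6: 41 → miss, evict 38, frames (57 98 23 41)
pos 7: 98 → hit
pos 8: 38 → miss, evict 57, frames (23 41 98 38)
At position 8, page 57 is evicted.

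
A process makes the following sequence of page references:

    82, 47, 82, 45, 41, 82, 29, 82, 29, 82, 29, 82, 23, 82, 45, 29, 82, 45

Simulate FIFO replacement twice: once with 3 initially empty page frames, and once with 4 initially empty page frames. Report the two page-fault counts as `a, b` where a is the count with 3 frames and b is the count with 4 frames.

3 frames: F F . F F F F . . . . . F . F . F . → 9 faults.
4 frames: F F . F F . F F . . . . F . F . . . → 8 faults.
8 < 9: adding a frame reduced faults, as is typical.

9, 8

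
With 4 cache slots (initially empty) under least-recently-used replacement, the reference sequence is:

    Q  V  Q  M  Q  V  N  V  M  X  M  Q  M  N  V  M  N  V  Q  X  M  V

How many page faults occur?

Q → fault, frames [Q]
V → fault, frames [Q, V]
Q → hit
M → fault, frames [V, Q, M]
Q → hit
V → hit
N → fault, frames [M, Q, V, N]
V → hit
M → hit
X → fault, evict Q, frames [N, V, M, X]
M → hit
Q → fault, evict N, frames [V, X, M, Q]
M → hit
N → fault, evict V, frames [X, Q, M, N]
V → fault, evict X, frames [Q, M, N, V]
M → hit
N → hit
V → hit
Q → hit
X → fault, evict M, frames [N, V, Q, X]
M → fault, evict N, frames [V, Q, X, M]
V → hit
Page faults: 10.

10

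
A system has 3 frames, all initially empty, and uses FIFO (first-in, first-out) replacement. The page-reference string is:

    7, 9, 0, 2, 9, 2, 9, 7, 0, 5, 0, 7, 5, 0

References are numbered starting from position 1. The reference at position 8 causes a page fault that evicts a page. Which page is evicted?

9

pos 1: 7 -> fault, frames (7)
pos 2: 9 -> fault, frames (7 9)
pos 3: 0 -> fault, frames (7 9 0)
pos 4: 2 -> fault, evict 7, frames (9 0 2)
pos 5: 9 -> hit
pos 6: 2 -> hit
pos 7: 9 -> hit
pos 8: 7 -> fault, evict 9, frames (0 2 7)
At position 8, page 9 is evicted.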